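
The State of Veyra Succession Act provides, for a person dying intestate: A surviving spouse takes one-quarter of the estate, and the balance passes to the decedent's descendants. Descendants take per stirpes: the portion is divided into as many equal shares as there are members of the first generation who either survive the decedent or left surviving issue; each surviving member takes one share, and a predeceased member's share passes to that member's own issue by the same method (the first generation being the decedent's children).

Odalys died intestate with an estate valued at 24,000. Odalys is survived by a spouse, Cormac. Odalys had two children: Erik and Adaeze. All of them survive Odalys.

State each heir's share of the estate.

Cormac: 6,000; Erik: 9,000; Adaeze: 9,000

Cormac takes one-quarter of 24,000 = 6,000. The remaining 18,000 passes to the descendants.
The descendants' portion (18,000) is divided into 2 shares of 9,000: Erik and Adaeze each take 9,000.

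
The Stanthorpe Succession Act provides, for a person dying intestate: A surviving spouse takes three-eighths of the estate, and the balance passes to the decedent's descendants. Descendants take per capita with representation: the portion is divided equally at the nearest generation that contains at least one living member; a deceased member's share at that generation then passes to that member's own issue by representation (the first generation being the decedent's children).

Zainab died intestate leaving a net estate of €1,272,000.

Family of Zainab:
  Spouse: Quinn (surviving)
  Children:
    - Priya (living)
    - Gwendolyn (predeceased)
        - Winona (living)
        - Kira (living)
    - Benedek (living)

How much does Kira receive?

Quinn takes three-eighths of €1,272,000 = €477,000. The remaining €795,000 passes to the descendants.
The descendants' portion (€795,000) is divided into 3 shares of €265,000: Priya and Benedek each take €265,000; Gwendolyn's €265,000 share passes to Gwendolyn's issue.
Gwendolyn's share (€265,000) is divided into 2 shares of €132,500: Winona and Kira each take €132,500.

Kira receives €132,500.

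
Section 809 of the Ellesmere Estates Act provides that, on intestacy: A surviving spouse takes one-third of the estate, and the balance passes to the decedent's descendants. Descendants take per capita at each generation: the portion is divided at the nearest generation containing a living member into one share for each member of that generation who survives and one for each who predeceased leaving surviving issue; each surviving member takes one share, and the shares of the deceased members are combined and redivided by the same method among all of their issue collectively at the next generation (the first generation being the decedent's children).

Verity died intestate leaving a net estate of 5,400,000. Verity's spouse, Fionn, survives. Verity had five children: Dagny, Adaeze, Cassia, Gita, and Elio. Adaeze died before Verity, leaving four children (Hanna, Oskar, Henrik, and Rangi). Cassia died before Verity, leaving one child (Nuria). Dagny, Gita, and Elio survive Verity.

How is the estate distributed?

Fionn takes one-third of 5,400,000 = 1,800,000. The remaining 3,600,000 passes to the descendants.
The descendants' portion (3,600,000) is divided at the children's generation into 5 shares of 720,000. Dagny, Gita, and Elio each take 720,000. The 2 shares of the deceased (Adaeze and Cassia) are combined into a pool of 1,440,000.
That pool (1,440,000) is divided at the grandchildren's generation equally among Hanna, Oskar, Henrik, Rangi, and Nuria: 288,000 each.

Fionn: 1,800,000; Dagny: 720,000; Hanna: 288,000; Oskar: 288,000; Henrik: 288,000; Rangi: 288,000; Nuria: 288,000; Gita: 720,000; Elio: 720,000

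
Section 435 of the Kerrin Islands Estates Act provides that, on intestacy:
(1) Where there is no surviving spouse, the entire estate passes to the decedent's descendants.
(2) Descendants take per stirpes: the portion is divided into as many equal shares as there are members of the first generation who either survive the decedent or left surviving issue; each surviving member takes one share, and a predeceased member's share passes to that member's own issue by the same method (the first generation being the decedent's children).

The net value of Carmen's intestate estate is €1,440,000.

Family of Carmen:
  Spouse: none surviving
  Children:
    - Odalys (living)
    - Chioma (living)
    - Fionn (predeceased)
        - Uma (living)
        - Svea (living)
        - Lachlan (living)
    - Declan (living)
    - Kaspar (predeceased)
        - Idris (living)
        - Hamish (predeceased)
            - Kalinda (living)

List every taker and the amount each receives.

The entire €1,440,000 passes to the descendants.
That amount (€1,440,000) is divided into 5 shares of €288,000: Odalys, Chioma, and Declan each take €288,000; Fionn's €288,000 share passes to Fionn's issue; Kaspar's €288,000 share passes to Kaspar's issue.
Fionn's share (€288,000) is divided into 3 shares of €96,000: Uma, Svea, and Lachlan each take €96,000.
Kaspar's share (€288,000) is divided into 2 shares of €144,000: Idris takes €144,000; Hamish's €144,000 share passes to Hamish's issue.
Hamish's share (€144,000) passes entirely to Kalinda.

Odalys: €288,000; Chioma: €288,000; Uma: €96,000; Svea: €96,000; Lachlan: €96,000; Declan: €288,000; Idris: €144,000; Kalinda: €144,000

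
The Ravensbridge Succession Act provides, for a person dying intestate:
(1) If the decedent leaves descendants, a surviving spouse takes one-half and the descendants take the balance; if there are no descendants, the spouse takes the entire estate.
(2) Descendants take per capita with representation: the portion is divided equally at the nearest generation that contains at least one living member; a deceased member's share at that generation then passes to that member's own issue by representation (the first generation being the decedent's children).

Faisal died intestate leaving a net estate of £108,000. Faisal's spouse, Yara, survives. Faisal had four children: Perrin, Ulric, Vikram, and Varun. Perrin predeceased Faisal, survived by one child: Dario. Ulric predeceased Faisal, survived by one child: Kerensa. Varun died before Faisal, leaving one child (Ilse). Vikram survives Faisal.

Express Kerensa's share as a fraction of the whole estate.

Kerensa receives 1/8 of the estate.

Yara takes one-half of £108,000 = £54,000. The remaining £54,000 passes to the descendants.
The descendants' portion (£54,000) is divided into 4 shares of £13,500: Vikram takes £13,500; Perrin's £13,500 share passes to Perrin's issue; Ulric's £13,500 share passes to Ulric's issue; Varun's £13,500 share passes to Varun's issue.
Perrin's share (£13,500) passes entirely to Dario.
Ulric's share (£13,500) passes entirely to Kerensa.
Varun's share (£13,500) passes entirely to Ilse.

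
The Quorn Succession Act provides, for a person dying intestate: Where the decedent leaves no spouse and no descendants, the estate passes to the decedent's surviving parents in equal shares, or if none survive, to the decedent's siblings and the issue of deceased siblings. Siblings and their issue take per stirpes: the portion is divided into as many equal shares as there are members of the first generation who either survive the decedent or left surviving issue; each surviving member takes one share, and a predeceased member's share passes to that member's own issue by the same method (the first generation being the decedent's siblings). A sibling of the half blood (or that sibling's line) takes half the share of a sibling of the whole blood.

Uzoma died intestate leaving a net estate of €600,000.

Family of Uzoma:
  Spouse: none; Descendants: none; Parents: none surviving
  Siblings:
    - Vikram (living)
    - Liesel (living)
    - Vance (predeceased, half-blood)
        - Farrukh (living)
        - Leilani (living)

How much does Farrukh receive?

The entire €600,000 passes to the siblings and their issue.
Counting each half-blood sibling's line as half a unit, there are 5/2 units in €600,000, so one unit is €240,000. Whole-blood lines (Vikram and Liesel) take €240,000 each; half-blood lines (Vance) take €120,000 each.
Vance's share (€120,000) is divided into 2 shares of €60,000: Farrukh and Leilani each take €60,000.

Farrukh receives €60,000.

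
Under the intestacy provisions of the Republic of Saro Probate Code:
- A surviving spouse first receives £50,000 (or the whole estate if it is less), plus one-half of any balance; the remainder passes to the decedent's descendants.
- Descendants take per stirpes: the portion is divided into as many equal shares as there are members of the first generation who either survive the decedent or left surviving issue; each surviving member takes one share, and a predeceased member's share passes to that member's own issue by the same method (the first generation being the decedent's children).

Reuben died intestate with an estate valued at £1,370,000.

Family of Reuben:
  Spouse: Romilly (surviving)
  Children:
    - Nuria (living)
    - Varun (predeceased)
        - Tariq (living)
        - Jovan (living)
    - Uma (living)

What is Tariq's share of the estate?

Tariq receives £110,000.

Romilly first takes £50,000, leaving a balance of £1,320,000. Romilly then takes one-half of the balance (£660,000), for a total of £710,000. The remaining £660,000 passes to the descendants.
The descendants' portion (£660,000) is divided into 3 shares of £220,000: Nuria and Uma each take £220,000; Varun's £220,000 share passes to Varun's issue.
Varun's share (£220,000) is divided into 2 shares of £110,000: Tariq and Jovan each take £110,000.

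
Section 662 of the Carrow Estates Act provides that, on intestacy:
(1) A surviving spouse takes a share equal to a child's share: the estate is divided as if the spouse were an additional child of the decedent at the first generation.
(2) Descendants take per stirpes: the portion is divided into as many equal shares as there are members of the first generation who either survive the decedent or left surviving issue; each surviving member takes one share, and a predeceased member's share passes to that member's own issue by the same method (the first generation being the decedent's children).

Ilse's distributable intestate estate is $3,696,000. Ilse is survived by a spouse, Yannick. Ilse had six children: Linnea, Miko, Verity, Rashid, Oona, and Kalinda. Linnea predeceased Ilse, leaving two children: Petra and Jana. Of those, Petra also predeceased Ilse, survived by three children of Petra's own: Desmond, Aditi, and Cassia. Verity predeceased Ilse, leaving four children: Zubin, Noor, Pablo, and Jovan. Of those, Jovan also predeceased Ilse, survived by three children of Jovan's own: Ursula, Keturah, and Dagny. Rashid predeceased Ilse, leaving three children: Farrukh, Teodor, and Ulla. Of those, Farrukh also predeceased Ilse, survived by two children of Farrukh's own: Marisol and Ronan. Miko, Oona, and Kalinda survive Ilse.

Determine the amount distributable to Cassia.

The spouse counts as an additional share at the children's level, so there are 7 primary shares of $528,000. Yannick takes one such share ($528,000).
The children's combined portion ($3,168,000) is divided into 6 shares of $528,000: Miko, Oona, and Kalinda each take $528,000; Linnea's $528,000 share passes to Linnea's issue; Verity's $528,000 share passes to Verity's issue; Rashid's $528,000 share passes to Rashid's issue.
Linnea's share ($528,000) is divided into 2 shares of $264,000: Jana takes $264,000; Petra's $264,000 share passes to Petra's issue.
Petra's share ($264,000) is divided into 3 shares of $88,000: Desmond, Aditi, and Cassia each take $88,000.
Verity's share ($528,000) is divided into 4 shares of $132,000: Zubin, Noor, and Pablo each take $132,000; Jovan's $132,000 share passes to Jovan's issue.
Jovan's share ($132,000) is divided into 3 shares of $44,000: Ursula, Keturah, and Dagny each take $44,000.
Rashid's share ($528,000) is divided into 3 shares of $176,000: Teodor and Ulla each take $176,000; Farrukh's $176,000 share passes to Farrukh's issue.
Farrukh's share ($176,000) is divided into 2 shares of $88,000: Marisol and Ronan each take $88,000.

Cassia receives $88,000.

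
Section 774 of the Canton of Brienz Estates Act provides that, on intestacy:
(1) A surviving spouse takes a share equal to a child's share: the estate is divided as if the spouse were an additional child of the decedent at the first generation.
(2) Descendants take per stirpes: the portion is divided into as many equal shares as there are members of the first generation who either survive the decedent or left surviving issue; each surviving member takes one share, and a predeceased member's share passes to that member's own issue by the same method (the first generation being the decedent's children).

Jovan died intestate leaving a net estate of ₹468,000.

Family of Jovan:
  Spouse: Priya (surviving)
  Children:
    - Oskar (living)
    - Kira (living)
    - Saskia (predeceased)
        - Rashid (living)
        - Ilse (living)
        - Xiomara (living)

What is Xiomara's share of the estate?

Xiomara receives ₹39,000.

The spouse counts as an additional share at the children's level, so there are 4 primary shares of ₹117,000. Priya takes one such share (₹117,000).
The children's combined portion (₹351,000) is divided into 3 shares of ₹117,000: Oskar and Kira each take ₹117,000; Saskia's ₹117,000 share passes to Saskia's issue.
Saskia's share (₹117,000) is divided into 3 shares of ₹39,000: Rashid, Ilse, and Xiomara each take ₹39,000.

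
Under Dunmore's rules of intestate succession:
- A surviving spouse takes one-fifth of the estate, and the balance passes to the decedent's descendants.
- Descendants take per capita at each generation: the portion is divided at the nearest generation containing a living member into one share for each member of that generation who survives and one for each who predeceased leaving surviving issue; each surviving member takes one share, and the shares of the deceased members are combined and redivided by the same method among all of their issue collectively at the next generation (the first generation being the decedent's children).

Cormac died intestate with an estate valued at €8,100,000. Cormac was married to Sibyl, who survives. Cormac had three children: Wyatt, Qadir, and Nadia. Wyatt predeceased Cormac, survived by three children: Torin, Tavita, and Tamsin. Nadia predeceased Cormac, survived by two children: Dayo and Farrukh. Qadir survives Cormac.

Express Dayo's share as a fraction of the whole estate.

Sibyl takes one-fifth of €8,100,000 = €1,620,000. The remaining €6,480,000 passes to the descendants.
The descendants' portion (€6,480,000) is divided at the children's generation into 3 shares of €2,160,000. Qadir takes €2,160,000. The 2 shares of the deceased (Wyatt and Nadia) are combined into a pool of €4,320,000.
That pool (€4,320,000) is divided at the grandchildren's generation equally among Torin, Tavita, Tamsin, Dayo, and Farrukh: €864,000 each.

Dayo receives 8/75 of the estate.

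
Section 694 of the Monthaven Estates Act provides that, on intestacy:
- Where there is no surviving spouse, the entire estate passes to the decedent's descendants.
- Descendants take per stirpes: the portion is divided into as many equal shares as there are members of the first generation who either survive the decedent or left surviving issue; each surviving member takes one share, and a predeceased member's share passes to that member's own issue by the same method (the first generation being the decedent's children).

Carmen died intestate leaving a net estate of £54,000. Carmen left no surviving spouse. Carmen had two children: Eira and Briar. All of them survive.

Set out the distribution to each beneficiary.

The entire £54,000 passes to the descendants.
That amount (£54,000) is divided into 2 shares of £27,000: Eira and Briar each take £27,000.

Eira: £27,000; Briar: £27,000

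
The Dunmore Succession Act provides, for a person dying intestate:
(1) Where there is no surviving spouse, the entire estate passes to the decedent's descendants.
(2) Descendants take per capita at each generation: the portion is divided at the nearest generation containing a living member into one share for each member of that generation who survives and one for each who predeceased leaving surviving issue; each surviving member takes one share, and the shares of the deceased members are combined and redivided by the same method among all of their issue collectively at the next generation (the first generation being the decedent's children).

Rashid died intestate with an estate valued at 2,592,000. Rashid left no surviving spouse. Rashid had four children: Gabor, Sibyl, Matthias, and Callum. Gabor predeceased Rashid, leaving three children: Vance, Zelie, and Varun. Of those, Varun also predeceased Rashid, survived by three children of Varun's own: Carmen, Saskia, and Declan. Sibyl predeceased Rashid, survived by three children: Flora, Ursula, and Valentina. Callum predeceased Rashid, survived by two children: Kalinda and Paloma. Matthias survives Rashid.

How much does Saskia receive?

The entire 2,592,000 passes to the descendants.
That amount (2,592,000) is divided at the children's generation into 4 shares of 648,000. Matthias takes 648,000. The 3 shares of the deceased (Gabor, Sibyl, and Callum) are combined into a pool of 1,944,000.
That pool (1,944,000) is divided at the grandchildren's generation into 8 shares of 243,000. Vance, Zelie, Flora, Ursula, Valentina, Kalinda, and Paloma each take 243,000. The remaining share for the deceased Varun (243,000) is carried to the next generation.
That pool (243,000) is divided at the great-grandchildren's generation equally among Carmen, Saskia, and Declan: 81,000 each.

Saskia receives 81,000.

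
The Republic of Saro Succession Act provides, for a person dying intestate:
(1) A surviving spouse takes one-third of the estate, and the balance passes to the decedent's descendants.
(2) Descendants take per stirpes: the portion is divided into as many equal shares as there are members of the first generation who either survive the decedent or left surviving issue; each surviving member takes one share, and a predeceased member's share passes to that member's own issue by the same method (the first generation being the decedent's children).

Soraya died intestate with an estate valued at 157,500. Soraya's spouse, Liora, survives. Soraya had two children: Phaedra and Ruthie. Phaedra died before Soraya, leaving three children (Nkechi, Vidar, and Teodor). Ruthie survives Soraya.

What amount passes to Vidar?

Vidar receives 17,500.

Liora takes one-third of 157,500 = 52,500. The remaining 105,000 passes to the descendants.
The descendants' portion (105,000) is divided into 2 shares of 52,500: Ruthie takes 52,500; Phaedra's 52,500 share passes to Phaedra's issue.
Phaedra's share (52,500) is divided into 3 shares of 17,500: Nkechi, Vidar, and Teodor each take 17,500.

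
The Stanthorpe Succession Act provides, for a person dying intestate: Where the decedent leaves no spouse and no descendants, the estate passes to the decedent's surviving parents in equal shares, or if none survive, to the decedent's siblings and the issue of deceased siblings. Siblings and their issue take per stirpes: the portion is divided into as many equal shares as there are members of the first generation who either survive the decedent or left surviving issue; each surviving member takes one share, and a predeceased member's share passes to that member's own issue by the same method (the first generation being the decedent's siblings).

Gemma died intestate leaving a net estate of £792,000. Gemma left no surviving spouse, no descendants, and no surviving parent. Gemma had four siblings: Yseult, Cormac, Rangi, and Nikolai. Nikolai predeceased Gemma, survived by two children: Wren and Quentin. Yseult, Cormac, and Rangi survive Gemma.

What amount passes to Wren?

Wren receives £99,000.

The entire £792,000 passes to the siblings and their issue.
That amount (£792,000) is divided into 4 shares of £198,000: Yseult, Cormac, and Rangi each take £198,000; Nikolai's £198,000 share passes to Nikolai's issue.
Nikolai's share (£198,000) is divided into 2 shares of £99,000: Wren and Quentin each take £99,000.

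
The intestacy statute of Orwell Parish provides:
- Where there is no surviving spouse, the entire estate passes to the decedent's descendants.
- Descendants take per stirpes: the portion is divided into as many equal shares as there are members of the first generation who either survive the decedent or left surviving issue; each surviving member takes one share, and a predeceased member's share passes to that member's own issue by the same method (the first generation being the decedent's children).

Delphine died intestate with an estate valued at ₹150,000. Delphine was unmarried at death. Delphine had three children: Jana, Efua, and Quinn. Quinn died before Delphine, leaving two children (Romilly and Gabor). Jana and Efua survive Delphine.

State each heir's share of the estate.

The entire ₹150,000 passes to the descendants.
That amount (₹150,000) is divided into 3 shares of ₹50,000: Jana and Efua each take ₹50,000; Quinn's ₹50,000 share passes to Quinn's issue.
Quinn's share (₹50,000) is divided into 2 shares of ₹25,000: Romilly and Gabor each take ₹25,000.

Jana: ₹50,000; Efua: ₹50,000; Romilly: ₹25,000; Gabor: ₹25,000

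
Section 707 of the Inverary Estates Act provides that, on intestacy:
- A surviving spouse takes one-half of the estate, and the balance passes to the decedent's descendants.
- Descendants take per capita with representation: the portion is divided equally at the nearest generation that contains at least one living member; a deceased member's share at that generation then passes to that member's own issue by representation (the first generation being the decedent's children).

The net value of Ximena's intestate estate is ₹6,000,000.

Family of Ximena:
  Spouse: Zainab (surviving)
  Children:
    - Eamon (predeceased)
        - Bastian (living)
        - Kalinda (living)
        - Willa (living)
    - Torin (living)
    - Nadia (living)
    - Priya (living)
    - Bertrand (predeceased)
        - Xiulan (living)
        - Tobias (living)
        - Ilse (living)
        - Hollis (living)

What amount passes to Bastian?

Zainab takes one-half of ₹6,000,000 = ₹3,000,000. The remaining ₹3,000,000 passes to the descendants.
The descendants' portion (₹3,000,000) is divided into 5 shares of ₹600,000: Torin, Nadia, and Priya each take ₹600,000; Eamon's ₹600,000 share passes to Eamon's issue; Bertrand's ₹600,000 share passes to Bertrand's issue.
Eamon's share (₹600,000) is divided into 3 shares of ₹200,000: Bastian, Kalinda, and Willa each take ₹200,000.
Bertrand's share (₹600,000) is divided into 4 shares of ₹150,000: Xiulan, Tobias, Ilse, and Hollis each take ₹150,000.

Bastian receives ₹200,000.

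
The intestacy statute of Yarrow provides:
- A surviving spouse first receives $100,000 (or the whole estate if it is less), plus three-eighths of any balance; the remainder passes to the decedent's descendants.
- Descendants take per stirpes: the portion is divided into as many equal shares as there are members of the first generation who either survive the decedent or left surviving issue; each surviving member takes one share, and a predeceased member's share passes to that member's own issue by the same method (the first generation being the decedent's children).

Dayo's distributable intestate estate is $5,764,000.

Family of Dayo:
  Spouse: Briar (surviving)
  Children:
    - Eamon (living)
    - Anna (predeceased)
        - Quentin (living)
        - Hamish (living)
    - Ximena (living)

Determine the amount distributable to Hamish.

Hamish receives $590,000.

Briar first takes $100,000, leaving a balance of $5,664,000. Briar then takes three-eighths of the balance ($2,124,000), for a total of $2,224,000. The remaining $3,540,000 passes to the descendants.
The descendants' portion ($3,540,000) is divided into 3 shares of $1,180,000: Eamon and Ximena each take $1,180,000; Anna's $1,180,000 share passes to Anna's issue.
Anna's share ($1,180,000) is divided into 2 shares of $590,000: Quentin and Hamish each take $590,000.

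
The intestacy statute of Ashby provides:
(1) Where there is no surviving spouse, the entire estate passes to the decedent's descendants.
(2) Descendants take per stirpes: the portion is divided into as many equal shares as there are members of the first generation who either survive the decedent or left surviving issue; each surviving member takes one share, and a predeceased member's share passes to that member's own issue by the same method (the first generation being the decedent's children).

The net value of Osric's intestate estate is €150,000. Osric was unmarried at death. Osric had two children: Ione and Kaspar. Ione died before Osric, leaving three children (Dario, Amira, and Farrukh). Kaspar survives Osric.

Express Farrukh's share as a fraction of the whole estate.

The entire €150,000 passes to the descendants.
That amount (€150,000) is divided into 2 shares of €75,000: Kaspar takes €75,000; Ione's €75,000 share passes to Ione's issue.
Ione's share (€75,000) is divided into 3 shares of €25,000: Dario, Amira, and Farrukh each take €25,000.

Farrukh receives 1/6 of the estate.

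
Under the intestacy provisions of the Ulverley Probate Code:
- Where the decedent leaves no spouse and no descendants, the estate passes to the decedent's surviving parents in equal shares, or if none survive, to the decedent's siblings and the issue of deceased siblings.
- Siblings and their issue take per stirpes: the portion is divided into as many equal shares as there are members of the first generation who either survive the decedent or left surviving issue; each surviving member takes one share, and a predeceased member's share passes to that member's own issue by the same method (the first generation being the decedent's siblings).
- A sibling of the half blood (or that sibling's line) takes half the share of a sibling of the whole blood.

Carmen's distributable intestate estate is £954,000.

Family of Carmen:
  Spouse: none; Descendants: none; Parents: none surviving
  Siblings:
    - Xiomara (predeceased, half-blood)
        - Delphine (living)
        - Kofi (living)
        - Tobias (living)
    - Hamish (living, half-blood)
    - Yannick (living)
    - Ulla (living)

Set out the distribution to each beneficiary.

Delphine: £53,000; Kofi: £53,000; Tobias: £53,000; Hamish: £159,000; Yannick: £318,000; Ulla: £318,000

The entire £954,000 passes to the siblings and their issue.
Counting each half-blood sibling's line as half a unit, there are 3 units in £954,000, so one unit is £318,000. Whole-blood lines (Yannick and Ulla) take £318,000 each; half-blood lines (Xiomara and Hamish) take £159,000 each.
Xiomara's share (£159,000) is divided into 3 shares of £53,000: Delphine, Kofi, and Tobias each take £53,000.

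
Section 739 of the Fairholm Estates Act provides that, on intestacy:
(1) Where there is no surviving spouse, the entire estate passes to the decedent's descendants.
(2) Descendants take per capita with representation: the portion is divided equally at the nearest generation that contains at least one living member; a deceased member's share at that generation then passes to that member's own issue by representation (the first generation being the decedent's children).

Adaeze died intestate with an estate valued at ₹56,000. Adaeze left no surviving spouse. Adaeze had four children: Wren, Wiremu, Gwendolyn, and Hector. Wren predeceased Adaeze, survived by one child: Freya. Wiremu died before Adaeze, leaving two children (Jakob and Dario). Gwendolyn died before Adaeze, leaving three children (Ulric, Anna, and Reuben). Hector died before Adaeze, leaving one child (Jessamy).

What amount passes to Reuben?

The entire ₹56,000 passes to the descendants.
No child survives, so the initial division is made at the grandchildren's generation.
That amount (₹56,000) is divided into 7 shares of ₹8,000: Freya, Jakob, Dario, Ulric, Anna, Reuben, and Jessamy each take ₹8,000.

Reuben receives ₹8,000.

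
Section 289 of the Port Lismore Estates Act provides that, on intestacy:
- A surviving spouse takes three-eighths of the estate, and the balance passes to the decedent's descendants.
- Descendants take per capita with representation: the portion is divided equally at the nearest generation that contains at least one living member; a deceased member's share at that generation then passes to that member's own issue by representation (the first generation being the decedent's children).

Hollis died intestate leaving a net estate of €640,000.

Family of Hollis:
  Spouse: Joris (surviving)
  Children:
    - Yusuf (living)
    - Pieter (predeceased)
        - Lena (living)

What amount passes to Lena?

Lena receives €200,000.

Joris takes three-eighths of €640,000 = €240,000. The remaining €400,000 passes to the descendants.
The descendants' portion (€400,000) is divided into 2 shares of €200,000: Yusuf takes €200,000; Pieter's €200,000 share passes to Pieter's issue.
Pieter's share (€200,000) passes entirely to Lena.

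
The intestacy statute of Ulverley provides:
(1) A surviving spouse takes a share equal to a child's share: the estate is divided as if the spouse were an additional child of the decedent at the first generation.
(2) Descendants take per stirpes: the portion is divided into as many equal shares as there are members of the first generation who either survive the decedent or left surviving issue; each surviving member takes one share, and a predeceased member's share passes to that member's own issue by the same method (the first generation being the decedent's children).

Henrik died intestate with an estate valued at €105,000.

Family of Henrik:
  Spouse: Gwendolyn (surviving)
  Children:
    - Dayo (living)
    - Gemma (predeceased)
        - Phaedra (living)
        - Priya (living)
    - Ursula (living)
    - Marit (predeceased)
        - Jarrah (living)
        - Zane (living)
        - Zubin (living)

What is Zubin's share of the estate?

Zubin receives €7,000.

The spouse counts as an additional share at the children's level, so there are 5 primary shares of €21,000. Gwendolyn takes one such share (€21,000).
The children's combined portion (€84,000) is divided into 4 shares of €21,000: Dayo and Ursula each take €21,000; Gemma's €21,000 share passes to Gemma's issue; Marit's €21,000 share passes to Marit's issue.
Gemma's share (€21,000) is divided into 2 shares of €10,500: Phaedra and Priya each take €10,500.
Marit's share (€21,000) is divided into 3 shares of €7,000: Jarrah, Zane, and Zubin each take €7,000.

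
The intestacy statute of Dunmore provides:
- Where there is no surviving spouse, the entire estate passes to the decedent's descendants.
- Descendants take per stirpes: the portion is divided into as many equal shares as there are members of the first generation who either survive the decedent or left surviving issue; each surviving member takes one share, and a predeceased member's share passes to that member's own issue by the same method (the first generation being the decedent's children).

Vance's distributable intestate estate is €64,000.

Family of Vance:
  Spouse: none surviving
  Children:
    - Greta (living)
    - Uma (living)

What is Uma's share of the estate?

Uma receives €32,000.

The entire €64,000 passes to the descendants.
That amount (€64,000) is divided into 2 shares of €32,000: Greta and Uma each take €32,000.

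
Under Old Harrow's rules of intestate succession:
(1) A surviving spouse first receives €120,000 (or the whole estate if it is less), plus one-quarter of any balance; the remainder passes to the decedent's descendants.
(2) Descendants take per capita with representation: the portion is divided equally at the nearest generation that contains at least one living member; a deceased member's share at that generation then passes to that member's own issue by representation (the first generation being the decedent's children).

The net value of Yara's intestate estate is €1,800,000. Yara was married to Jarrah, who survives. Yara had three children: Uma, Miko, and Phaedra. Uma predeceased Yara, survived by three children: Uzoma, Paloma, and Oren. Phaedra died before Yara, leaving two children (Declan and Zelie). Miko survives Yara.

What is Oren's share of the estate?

Oren receives €140,000.

Jarrah first takes €120,000, leaving a balance of €1,680,000. Jarrah then takes one-quarter of the balance (€420,000), for a total of €540,000. The remaining €1,260,000 passes to the descendants.
The descendants' portion (€1,260,000) is divided into 3 shares of €420,000: Miko takes €420,000; Uma's €420,000 share passes to Uma's issue; Phaedra's €420,000 share passes to Phaedra's issue.
Uma's share (€420,000) is divided into 3 shares of €140,000: Uzoma, Paloma, and Oren each take €140,000.
Phaedra's share (€420,000) is divided into 2 shares of €210,000: Declan and Zelie each take €210,000.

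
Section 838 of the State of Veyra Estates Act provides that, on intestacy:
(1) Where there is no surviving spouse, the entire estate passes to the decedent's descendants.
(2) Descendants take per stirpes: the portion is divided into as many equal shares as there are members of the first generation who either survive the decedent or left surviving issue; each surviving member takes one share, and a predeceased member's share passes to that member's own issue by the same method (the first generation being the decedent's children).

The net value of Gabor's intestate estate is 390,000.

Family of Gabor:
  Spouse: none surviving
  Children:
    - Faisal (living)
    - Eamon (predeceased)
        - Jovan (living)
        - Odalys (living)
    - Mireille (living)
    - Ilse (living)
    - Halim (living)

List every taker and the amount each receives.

The entire 390,000 passes to the descendants.
That amount (390,000) is divided into 5 shares of 78,000: Faisal, Mireille, Ilse, and Halim each take 78,000; Eamon's 78,000 share passes to Eamon's issue.
Eamon's share (78,000) is divided into 2 shares of 39,000: Jovan and Odalys each take 39,000.

Faisal: 78,000; Jovan: 39,000; Odalys: 39,000; Mireille: 78,000; Ilse: 78,000; Halim: 78,000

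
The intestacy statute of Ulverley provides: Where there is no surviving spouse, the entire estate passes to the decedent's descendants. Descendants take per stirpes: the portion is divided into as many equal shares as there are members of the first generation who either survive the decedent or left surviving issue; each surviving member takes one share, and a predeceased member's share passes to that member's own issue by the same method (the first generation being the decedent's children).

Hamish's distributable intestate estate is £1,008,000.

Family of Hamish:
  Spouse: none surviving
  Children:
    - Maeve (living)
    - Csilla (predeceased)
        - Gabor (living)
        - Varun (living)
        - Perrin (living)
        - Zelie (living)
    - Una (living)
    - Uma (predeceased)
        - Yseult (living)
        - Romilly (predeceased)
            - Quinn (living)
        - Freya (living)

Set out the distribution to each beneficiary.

Maeve: £252,000; Gabor: £63,000; Varun: £63,000; Perrin: £63,000; Zelie: £63,000; Una: £252,000; Yseult: £84,000; Quinn: £84,000; Freya: £84,000

The entire £1,008,000 passes to the descendants.
That amount (£1,008,000) is divided into 4 shares of £252,000: Maeve and Una each take £252,000; Csilla's £252,000 share passes to Csilla's issue; Uma's £252,000 share passes to Uma's issue.
Csilla's share (£252,000) is divided into 4 shares of £63,000: Gabor, Varun, Perrin, and Zelie each take £63,000.
Uma's share (£252,000) is divided into 3 shares of £84,000: Yseult and Freya each take £84,000; Romilly's £84,000 share passes to Romilly's issue.
Romilly's share (£84,000) passes entirely to Quinn.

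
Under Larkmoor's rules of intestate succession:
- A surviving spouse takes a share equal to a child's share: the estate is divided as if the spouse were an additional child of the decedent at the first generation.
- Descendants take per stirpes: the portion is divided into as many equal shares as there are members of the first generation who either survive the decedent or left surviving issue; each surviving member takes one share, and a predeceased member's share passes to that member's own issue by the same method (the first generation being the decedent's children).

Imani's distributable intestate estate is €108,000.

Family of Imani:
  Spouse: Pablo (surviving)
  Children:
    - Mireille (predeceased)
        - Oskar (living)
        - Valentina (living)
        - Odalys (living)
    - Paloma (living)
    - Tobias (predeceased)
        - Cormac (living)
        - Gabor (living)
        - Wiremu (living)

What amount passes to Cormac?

Cormac receives €9,000.

The spouse counts as an additional share at the children's level, so there are 4 primary shares of €27,000. Pablo takes one such share (€27,000).
The children's combined portion (€81,000) is divided into 3 shares of €27,000: Paloma takes €27,000; Mireille's €27,000 share passes to Mireille's issue; Tobias's €27,000 share passes to Tobias's issue.
Mireille's share (€27,000) is divided into 3 shares of €9,000: Oskar, Valentina, and Odalys each take €9,000.
Tobias's share (€27,000) is divided into 3 shares of €9,000: Cormac, Gabor, and Wiremu each take €9,000.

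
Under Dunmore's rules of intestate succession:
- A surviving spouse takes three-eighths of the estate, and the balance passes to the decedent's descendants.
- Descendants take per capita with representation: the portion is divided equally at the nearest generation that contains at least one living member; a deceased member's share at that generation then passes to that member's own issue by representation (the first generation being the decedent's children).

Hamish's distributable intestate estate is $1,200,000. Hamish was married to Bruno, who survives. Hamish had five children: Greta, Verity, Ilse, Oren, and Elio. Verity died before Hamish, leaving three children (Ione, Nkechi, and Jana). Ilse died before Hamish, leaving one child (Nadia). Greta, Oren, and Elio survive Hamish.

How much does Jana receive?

Jana receives $50,000.

Bruno takes three-eighths of $1,200,000 = $450,000. The remaining $750,000 passes to the descendants.
The descendants' portion ($750,000) is divided into 5 shares of $150,000: Greta, Oren, and Elio each take $150,000; Verity's $150,000 share passes to Verity's issue; Ilse's $150,000 share passes to Ilse's issue.
Verity's share ($150,000) is divided into 3 shares of $50,000: Ione, Nkechi, and Jana each take $50,000.
Ilse's share ($150,000) passes entirely to Nadia.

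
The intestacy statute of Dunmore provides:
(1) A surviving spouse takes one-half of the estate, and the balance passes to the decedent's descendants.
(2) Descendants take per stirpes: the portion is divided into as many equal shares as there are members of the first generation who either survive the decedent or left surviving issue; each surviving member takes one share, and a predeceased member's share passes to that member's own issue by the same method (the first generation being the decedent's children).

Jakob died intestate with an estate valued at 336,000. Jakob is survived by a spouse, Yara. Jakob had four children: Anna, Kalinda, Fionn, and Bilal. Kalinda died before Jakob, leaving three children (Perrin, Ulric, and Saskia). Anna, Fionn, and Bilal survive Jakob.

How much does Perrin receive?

Yara takes one-half of 336,000 = 168,000. The remaining 168,000 passes to the descendants.
The descendants' portion (168,000) is divided into 4 shares of 42,000: Anna, Fionn, and Bilal each take 42,000; Kalinda's 42,000 share passes to Kalinda's issue.
Kalinda's share (42,000) is divided into 3 shares of 14,000: Perrin, Ulric, and Saskia each take 14,000.

Perrin receives 14,000.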